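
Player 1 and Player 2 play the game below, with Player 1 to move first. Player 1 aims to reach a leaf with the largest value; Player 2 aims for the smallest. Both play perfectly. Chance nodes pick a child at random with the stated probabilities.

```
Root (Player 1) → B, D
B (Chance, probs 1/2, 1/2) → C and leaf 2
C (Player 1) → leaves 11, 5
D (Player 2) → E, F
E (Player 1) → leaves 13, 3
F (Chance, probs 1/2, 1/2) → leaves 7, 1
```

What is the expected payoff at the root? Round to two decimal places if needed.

C (Player 1): max(11, 5) = 11
B (Chance): 1/2·11 + 1/2·2 = 6.5
E (Player 1): max(13, 3) = 13
F (Chance): 1/2·7 + 1/2·1 = 4
D (Player 2): min(13, 4) = 4
Root (Player 1): max(6.5, 4) = 6.5

6.5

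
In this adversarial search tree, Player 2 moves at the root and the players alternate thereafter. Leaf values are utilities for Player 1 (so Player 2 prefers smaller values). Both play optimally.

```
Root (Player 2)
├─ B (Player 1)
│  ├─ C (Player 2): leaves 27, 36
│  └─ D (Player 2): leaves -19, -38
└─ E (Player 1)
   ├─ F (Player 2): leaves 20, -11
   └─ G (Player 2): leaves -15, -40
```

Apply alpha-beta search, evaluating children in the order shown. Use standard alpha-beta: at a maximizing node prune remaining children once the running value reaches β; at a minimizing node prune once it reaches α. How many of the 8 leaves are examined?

6

C [α=-∞,β=+∞]: v=27
D [α=27,β=+∞]: v=-19 after child 1 ≤ α → α-cutoff, skip 1
B [α=-∞,β=+∞]: v=27
F [α=-∞,β=27]: v=-11
G [α=-11,β=27]: v=-15 after child 1 ≤ α → α-cutoff, skip 1
E [α=-∞,β=27]: v=-11
Root [α=-∞,β=+∞]: v=-11
Leaves evaluated: 6 of 8.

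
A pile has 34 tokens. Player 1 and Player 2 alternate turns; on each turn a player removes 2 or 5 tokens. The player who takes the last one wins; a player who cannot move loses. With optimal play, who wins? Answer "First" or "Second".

Positions where the player to move wins (W) vs loses (L):
i:   0  1  2  3  4  5  6  7  8  9 10 11 12 13 14 15 16 17 18 19 20 21 22 23 24 25 26 27 28 29 30 31 32 33 34
     L  L  W  W  L  W  W  L  L  W  W  L  W  W  L  L  W  W  L  W  W  L  L  W  W  L  W  W  L  L  W  W  L  W  W
Position 34 is W, so the first player wins.

First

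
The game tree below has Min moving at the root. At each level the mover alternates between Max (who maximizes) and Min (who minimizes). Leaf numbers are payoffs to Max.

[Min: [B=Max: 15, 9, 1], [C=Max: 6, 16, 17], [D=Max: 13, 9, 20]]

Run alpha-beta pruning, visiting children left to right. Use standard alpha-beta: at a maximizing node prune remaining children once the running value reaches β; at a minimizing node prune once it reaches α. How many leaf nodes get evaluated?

8

B [α=-∞,β=+∞]: v=15
C [α=-∞,β=15]: v=16 after child 2 ≥ β → β-cutoff, skip 1
D [α=-∞,β=15]: v=20
Root [α=-∞,β=+∞]: v=15
Leaves evaluated: 8 of 9.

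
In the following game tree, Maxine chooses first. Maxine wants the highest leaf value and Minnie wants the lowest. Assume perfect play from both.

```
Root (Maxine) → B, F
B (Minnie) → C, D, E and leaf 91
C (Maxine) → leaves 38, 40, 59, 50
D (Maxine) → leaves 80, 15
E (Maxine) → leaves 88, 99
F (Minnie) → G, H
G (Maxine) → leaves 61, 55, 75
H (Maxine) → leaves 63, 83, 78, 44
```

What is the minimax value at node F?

G: max(61, 55, 75) = 75
H: max(63, 83, 78, 44) = 83
F: min(75, 83) = 75

75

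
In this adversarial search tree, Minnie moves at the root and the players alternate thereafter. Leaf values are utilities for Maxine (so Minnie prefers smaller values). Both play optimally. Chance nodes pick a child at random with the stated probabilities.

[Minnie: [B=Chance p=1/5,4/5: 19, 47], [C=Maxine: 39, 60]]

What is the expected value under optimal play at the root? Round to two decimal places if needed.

41.4

B (Chance): 1/5·19 + 4/5·47 = 41.4
C (Maxine): max(39, 60) = 60
Root (Minnie): min(41.4, 60) = 41.4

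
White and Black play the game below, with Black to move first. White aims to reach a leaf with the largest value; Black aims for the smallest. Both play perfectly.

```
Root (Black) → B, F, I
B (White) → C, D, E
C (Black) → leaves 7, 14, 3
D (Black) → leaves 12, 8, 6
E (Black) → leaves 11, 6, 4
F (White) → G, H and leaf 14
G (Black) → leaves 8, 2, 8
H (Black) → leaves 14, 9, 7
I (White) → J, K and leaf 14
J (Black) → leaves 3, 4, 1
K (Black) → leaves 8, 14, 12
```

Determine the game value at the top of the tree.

C (Black): min(7, 14, 3) = 3
D (Black): min(12, 8, 6) = 6
E (Black): min(11, 6, 4) = 4
B (White): max(3, 6, 4) = 6
G (Black): min(8, 2, 8) = 2
H (Black): min(14, 9, 7) = 7
F (White): max(2, 7, 14) = 14
J (Black): min(3, 4, 1) = 1
K (Black): min(8, 14, 12) = 8
I (White): max(1, 8, 14) = 14
Root (Black): min(6, 14, 14) = 6

6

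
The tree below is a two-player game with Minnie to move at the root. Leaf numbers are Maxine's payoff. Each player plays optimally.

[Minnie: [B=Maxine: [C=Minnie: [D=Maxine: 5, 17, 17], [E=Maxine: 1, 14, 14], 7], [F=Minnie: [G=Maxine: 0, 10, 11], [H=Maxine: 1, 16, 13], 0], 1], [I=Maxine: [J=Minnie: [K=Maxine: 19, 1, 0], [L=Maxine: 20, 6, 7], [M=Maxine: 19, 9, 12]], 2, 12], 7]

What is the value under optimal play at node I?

19

K: max(19, 1, 0) = 19
L: max(20, 6, 7) = 20
M: max(19, 9, 12) = 19
J: min(19, 20, 19) = 19
I: max(19, 2, 12) = 19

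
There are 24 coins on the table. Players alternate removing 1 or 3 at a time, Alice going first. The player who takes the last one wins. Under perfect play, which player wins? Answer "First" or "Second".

Second

Mark each pile size as W (mover wins) or L (mover loses):
i:   0  1  2  3  4  5  6  7  8  9 10 11 12 13 14 15 16 17 18 19 20 21 22 23 24
     L  W  L  W  L  W  L  W  L  W  L  W  L  W  L  W  L  W  L  W  L  W  L  W  L
Position 24 is L, so the second player wins.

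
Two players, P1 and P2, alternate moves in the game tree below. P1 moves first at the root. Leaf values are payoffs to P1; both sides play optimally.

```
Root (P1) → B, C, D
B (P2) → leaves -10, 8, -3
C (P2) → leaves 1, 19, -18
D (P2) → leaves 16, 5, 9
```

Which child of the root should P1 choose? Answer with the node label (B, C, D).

D

B (P2): min(-10, 8, -3) = -10
C (P2): min(1, 19, -18) = -18
D (P2): min(16, 5, 9) = 5
Root (P1): max(-10, -18, 5) = 5
P1 picks the child with the highest value: D (value 5).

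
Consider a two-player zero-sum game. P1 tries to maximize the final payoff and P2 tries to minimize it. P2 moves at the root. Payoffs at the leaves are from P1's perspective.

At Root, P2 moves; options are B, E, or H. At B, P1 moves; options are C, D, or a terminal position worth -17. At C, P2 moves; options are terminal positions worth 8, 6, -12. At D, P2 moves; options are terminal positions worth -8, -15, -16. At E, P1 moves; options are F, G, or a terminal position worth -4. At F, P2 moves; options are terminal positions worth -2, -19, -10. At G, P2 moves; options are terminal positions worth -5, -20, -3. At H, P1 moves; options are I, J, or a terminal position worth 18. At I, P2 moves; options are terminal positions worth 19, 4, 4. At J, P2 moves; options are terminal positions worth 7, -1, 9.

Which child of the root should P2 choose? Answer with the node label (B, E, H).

B

C (P2): min(8, 6, -12) = -12
D (P2): min(-8, -15, -16) = -16
B (P1): max(-12, -16, -17) = -12
F (P2): min(-2, -19, -10) = -19
G (P2): min(-5, -20, -3) = -20
E (P1): max(-19, -20, -4) = -4
I (P2): min(19, 4, 4) = 4
J (P2): min(7, -1, 9) = -1
H (P1): max(4, -1, 18) = 18
Root (P2): min(-12, -4, 18) = -12
P2 picks the child with the lowest value: B (value -12).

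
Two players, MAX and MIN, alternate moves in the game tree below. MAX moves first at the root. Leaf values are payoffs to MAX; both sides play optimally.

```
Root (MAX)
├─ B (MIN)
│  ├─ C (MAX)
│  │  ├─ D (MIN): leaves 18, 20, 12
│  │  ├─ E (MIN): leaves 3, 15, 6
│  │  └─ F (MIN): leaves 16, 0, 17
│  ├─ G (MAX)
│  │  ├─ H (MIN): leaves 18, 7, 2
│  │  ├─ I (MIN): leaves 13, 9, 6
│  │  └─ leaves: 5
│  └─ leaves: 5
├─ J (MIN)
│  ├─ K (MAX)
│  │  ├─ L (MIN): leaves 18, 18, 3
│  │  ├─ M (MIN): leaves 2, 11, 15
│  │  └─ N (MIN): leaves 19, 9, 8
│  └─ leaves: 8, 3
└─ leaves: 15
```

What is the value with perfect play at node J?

3

L: min(18, 18, 3) = 3
M: min(2, 11, 15) = 2
N: min(19, 9, 8) = 8
K: max(3, 2, 8) = 8
J: min(8, 8, 3) = 3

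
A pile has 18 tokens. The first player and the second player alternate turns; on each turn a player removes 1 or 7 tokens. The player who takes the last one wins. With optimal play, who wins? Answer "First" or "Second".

i:   0  1  2  3  4  5  6  7  8  9 10 11 12 13 14 15 16 17 18
     L  W  L  W  L  W  L  W  L  W  L  W  L  W  L  W  L  W  L
Position 18 is L, so the second player wins.

Second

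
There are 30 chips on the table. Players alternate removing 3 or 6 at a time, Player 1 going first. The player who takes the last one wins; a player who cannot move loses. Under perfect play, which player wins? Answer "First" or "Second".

First

Compute winning (W) and losing (L) positions by backward induction:
i:   0  1  2  3  4  5  6  7  8  9 10 11 12 13 14 15 16 17 18 19 20 21 22 23 24 25 26 27 28 29 30
     L  L  L  W  W  W  W  W  W  L  L  L  W  W  W  W  W  W  L  L  L  W  W  W  W  W  W  L  L  L  W
Position 30 is W, so the first player wins.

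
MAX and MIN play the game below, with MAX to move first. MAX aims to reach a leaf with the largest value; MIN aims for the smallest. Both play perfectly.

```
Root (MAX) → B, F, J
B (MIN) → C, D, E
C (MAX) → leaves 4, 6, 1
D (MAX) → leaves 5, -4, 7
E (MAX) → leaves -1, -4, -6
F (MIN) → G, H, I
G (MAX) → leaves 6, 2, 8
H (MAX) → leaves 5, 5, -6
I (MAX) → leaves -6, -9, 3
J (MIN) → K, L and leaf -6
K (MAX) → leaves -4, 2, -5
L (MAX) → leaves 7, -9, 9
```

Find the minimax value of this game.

C (MAX): max(4, 6, 1) = 6
D (MAX): max(5, -4, 7) = 7
E (MAX): max(-1, -4, -6) = -1
B (MIN): min(6, 7, -1) = -1
G (MAX): max(6, 2, 8) = 8
H (MAX): max(5, 5, -6) = 5
I (MAX): max(-6, -9, 3) = 3
F (MIN): min(8, 5, 3) = 3
K (MAX): max(-4, 2, -5) = 2
L (MAX): max(7, -9, 9) = 9
J (MIN): min(2, 9, -6) = -6
Root (MAX): max(-1, 3, -6) = 3

3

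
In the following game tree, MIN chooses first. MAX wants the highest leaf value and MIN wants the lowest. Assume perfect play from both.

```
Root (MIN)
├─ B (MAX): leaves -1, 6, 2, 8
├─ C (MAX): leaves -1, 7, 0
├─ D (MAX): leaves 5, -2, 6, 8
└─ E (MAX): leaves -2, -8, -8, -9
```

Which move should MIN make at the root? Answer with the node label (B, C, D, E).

B (MAX): max(-1, 6, 2, 8) = 8
C (MAX): max(-1, 7, 0) = 7
D (MAX): max(5, -2, 6, 8) = 8
E (MAX): max(-2, -8, -8, -9) = -2
Root (MIN): min(8, 7, 8, -2) = -2
MIN picks the child with the lowest value: E (value -2).

E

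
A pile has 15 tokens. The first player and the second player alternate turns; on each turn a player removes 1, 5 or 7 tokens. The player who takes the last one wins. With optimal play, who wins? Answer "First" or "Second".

First

Mark each pile size as W (mover wins) or L (mover loses):
i:   0  1  2  3  4  5  6  7  8  9 10 11 12 13 14 15
     L  W  L  W  L  W  L  W  L  W  L  W  L  W  L  W
Position 15 is W, so the first player wins.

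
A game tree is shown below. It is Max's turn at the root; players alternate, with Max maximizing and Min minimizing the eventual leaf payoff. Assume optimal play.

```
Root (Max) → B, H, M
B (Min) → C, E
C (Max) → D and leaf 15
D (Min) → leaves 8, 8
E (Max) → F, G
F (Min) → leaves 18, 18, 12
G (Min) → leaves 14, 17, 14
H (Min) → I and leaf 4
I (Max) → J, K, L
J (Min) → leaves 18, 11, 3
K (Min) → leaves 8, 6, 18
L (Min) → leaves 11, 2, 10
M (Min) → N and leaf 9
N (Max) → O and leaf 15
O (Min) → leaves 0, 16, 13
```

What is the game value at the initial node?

14

D (Min): min(8, 8) = 8
C (Max): max(8, 15) = 15
F (Min): min(18, 18, 12) = 12
G (Min): min(14, 17, 14) = 14
E (Max): max(12, 14) = 14
B (Min): min(15, 14) = 14
J (Min): min(18, 11, 3) = 3
K (Min): min(8, 6, 18) = 6
L (Min): min(11, 2, 10) = 2
I (Max): max(3, 6, 2) = 6
H (Min): min(6, 4) = 4
O (Min): min(0, 16, 13) = 0
N (Max): max(0, 15) = 15
M (Min): min(15, 9) = 9
Root (Max): max(14, 4, 9) = 14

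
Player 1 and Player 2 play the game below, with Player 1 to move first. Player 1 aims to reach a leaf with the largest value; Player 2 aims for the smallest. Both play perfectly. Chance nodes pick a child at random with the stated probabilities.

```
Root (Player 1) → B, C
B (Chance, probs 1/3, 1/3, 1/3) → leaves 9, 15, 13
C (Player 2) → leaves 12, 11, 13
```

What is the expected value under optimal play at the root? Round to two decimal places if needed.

B (Chance): 1/3·9 + 1/3·15 + 1/3·13 = 12.33
C (Player 2): min(12, 11, 13) = 11
Root (Player 1): max(12.33, 11) = 12.33

12.33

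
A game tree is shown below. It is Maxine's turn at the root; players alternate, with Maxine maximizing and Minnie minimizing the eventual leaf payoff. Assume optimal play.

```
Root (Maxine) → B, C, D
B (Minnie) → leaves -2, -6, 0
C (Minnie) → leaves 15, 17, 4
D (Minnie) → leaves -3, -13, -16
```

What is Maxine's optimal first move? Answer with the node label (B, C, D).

C

B (Minnie): min(-2, -6, 0) = -6
C (Minnie): min(15, 17, 4) = 4
D (Minnie): min(-3, -13, -16) = -16
Root (Maxine): max(-6, 4, -16) = 4
Maxine picks the child with the highest value: C (value 4).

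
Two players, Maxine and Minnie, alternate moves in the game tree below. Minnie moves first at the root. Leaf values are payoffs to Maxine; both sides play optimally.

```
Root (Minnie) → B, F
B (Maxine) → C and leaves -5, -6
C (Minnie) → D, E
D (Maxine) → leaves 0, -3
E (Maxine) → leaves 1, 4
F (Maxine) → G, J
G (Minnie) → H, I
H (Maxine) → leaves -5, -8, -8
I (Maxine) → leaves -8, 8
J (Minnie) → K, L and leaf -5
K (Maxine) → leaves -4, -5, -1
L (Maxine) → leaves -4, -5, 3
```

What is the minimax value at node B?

D: max(0, -3) = 0
E: max(1, 4) = 4
C: min(0, 4) = 0
B: max(0, -5, -6) = 0

0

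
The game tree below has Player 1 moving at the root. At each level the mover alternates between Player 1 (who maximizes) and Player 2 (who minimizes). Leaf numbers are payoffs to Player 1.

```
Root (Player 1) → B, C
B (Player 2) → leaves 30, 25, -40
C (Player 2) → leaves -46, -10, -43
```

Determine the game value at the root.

-40

B (Player 2): min(30, 25, -40) = -40
C (Player 2): min(-46, -10, -43) = -46
Root (Player 1): max(-40, -46) = -40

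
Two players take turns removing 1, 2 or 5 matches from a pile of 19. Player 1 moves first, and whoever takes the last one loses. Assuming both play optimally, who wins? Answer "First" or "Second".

i:   0  1  2  3  4  5  6  7  8  9 10 11 12 13 14 15 16 17 18 19
     W  L  W  W  L  W  W  L  W  W  L  W  W  L  W  W  L  W  W  L
Position 19 is L, so the second player wins.

Second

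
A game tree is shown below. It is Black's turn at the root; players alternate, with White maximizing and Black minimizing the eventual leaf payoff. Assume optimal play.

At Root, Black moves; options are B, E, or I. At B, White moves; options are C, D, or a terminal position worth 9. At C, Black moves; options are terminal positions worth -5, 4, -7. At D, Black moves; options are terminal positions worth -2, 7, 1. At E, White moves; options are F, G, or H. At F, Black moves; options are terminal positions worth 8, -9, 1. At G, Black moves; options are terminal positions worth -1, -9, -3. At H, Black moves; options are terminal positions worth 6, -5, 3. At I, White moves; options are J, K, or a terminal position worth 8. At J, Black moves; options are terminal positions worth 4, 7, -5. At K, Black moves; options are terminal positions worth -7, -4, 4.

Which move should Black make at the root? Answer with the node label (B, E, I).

C (Black): min(-5, 4, -7) = -7
D (Black): min(-2, 7, 1) = -2
B (White): max(-7, -2, 9) = 9
F (Black): min(8, -9, 1) = -9
G (Black): min(-1, -9, -3) = -9
H (Black): min(6, -5, 3) = -5
E (White): max(-9, -9, -5) = -5
J (Black): min(4, 7, -5) = -5
K (Black): min(-7, -4, 4) = -7
I (White): max(-5, -7, 8) = 8
Root (Black): min(9, -5, 8) = -5
Black picks the child with the lowest value: E (value -5).

E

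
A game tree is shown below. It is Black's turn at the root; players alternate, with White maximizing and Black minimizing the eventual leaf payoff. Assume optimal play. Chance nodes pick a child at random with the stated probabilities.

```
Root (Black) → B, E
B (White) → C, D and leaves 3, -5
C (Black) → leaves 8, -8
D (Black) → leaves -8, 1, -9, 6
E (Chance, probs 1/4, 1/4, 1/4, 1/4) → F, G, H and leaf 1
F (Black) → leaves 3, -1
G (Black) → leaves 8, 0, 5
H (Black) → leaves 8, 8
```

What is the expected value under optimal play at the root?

C (Black): min(8, -8) = -8
D (Black): min(-8, 1, -9, 6) = -9
B (White): max(-8, -9, 3, -5) = 3
F (Black): min(3, -1) = -1
G (Black): min(8, 0, 5) = 0
H (Black): min(8, 8) = 8
E (Chance): 1/4·-1 + 1/4·0 + 1/4·8 + 1/4·1 = 2
Root (Black): min(3, 2) = 2

2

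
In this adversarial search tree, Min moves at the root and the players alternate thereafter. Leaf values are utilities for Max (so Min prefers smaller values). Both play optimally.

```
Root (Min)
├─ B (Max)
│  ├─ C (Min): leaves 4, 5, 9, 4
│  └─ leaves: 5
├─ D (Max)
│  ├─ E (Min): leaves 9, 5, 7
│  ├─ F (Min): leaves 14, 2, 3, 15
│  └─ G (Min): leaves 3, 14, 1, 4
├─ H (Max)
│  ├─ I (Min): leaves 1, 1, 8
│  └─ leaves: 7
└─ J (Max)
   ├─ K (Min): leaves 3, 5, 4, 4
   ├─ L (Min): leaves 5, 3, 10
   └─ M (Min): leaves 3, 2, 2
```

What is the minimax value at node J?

K: min(3, 5, 4, 4) = 3
L: min(5, 3, 10) = 3
M: min(3, 2, 2) = 2
J: max(3, 3, 2) = 3

3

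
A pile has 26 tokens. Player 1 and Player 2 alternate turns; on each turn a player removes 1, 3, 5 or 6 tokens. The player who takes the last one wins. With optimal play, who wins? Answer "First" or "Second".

Compute winning (W) and losing (L) positions by backward induction:
i:   0  1  2  3  4  5  6  7  8  9 10 11 12 13 14 15 16 17 18 19 20 21 22 23 24 25 26
     L  W  L  W  L  W  W  W  W  W  W  L  W  L  W  L  W  W  W  W  W  W  L  W  L  W  L
Position 26 is L, so the second player wins.

Second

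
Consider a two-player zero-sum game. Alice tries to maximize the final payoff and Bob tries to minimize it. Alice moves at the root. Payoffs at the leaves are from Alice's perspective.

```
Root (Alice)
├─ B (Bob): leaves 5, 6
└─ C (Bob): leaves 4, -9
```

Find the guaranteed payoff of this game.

B (Bob): min(5, 6) = 5
C (Bob): min(4, -9) = -9
Root (Alice): max(5, -9) = 5

5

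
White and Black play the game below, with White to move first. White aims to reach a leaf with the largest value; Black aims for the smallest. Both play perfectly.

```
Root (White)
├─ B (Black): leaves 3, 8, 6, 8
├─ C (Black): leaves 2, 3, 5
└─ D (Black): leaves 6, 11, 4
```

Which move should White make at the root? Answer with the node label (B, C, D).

D

B (Black): min(3, 8, 6, 8) = 3
C (Black): min(2, 3, 5) = 2
D (Black): min(6, 11, 4) = 4
Root (White): max(3, 2, 4) = 4
White picks the child with the highest value: D (value 4).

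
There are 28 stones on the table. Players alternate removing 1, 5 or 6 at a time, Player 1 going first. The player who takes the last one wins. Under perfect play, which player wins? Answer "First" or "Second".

First

Mark each pile size as W (mover wins) or L (mover loses):
i:   0  1  2  3  4  5  6  7  8  9 10 11 12 13 14 15 16 17 18 19 20 21 22 23 24 25 26 27 28
     L  W  L  W  L  W  W  W  W  W  W  L  W  L  W  L  W  W  W  W  W  W  L  W  L  W  L  W  W
Position 28 is W, so the first player wins.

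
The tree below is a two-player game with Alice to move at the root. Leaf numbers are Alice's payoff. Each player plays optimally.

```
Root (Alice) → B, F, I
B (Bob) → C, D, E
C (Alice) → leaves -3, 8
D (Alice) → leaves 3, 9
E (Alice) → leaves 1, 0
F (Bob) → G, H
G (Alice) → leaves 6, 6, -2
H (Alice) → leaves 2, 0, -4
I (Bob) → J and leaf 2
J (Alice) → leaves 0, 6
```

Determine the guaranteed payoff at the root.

C (Alice): max(-3, 8) = 8
D (Alice): max(3, 9) = 9
E (Alice): max(1, 0) = 1
B (Bob): min(8, 9, 1) = 1
G (Alice): max(6, 6, -2) = 6
H (Alice): max(2, 0, -4) = 2
F (Bob): min(6, 2) = 2
J (Alice): max(0, 6) = 6
I (Bob): min(6, 2) = 2
Root (Alice): max(1, 2, 2) = 2

2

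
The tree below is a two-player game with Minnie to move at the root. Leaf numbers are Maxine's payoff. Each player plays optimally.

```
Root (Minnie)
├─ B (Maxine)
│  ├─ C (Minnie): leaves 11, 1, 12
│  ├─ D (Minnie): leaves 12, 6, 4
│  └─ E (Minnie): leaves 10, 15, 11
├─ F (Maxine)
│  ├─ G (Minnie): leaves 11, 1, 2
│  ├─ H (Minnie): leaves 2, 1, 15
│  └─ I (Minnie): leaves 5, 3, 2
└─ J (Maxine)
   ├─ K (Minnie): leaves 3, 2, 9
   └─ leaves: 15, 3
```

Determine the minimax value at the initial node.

C (Minnie): min(11, 1, 12) = 1
D (Minnie): min(12, 6, 4) = 4
E (Minnie): min(10, 15, 11) = 10
B (Maxine): max(1, 4, 10) = 10
G (Minnie): min(11, 1, 2) = 1
H (Minnie): min(2, 1, 15) = 1
I (Minnie): min(5, 3, 2) = 2
F (Maxine): max(1, 1, 2) = 2
K (Minnie): min(3, 2, 9) = 2
J (Maxine): max(2, 15, 3) = 15
Root (Minnie): min(10, 2, 15) = 2

2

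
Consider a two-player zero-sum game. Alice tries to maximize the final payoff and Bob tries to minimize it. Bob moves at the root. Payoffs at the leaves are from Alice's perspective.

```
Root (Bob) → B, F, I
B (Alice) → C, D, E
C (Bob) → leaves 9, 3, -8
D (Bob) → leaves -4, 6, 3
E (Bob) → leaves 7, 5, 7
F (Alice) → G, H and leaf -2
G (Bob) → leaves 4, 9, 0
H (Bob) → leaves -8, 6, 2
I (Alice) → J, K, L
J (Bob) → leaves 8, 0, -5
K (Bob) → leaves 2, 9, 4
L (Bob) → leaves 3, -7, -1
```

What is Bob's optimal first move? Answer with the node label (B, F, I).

C (Bob): min(9, 3, -8) = -8
D (Bob): min(-4, 6, 3) = -4
E (Bob): min(7, 5, 7) = 5
B (Alice): max(-8, -4, 5) = 5
G (Bob): min(4, 9, 0) = 0
H (Bob): min(-8, 6, 2) = -8
F (Alice): max(0, -8, -2) = 0
J (Bob): min(8, 0, -5) = -5
K (Bob): min(2, 9, 4) = 2
L (Bob): min(3, -7, -1) = -7
I (Alice): max(-5, 2, -7) = 2
Root (Bob): min(5, 0, 2) = 0
Bob picks the child with the lowest value: F (value 0).

F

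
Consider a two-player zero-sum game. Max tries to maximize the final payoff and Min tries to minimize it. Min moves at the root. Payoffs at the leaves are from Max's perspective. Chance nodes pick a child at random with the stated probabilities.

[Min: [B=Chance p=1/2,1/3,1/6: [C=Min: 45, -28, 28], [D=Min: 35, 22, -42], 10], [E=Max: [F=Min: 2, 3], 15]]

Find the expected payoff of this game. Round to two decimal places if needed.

-26.33

C (Min): min(45, -28, 28) = -28
D (Min): min(35, 22, -42) = -42
B (Chance): 1/2·-28 + 1/3·-42 + 1/6·10 = -26.33
F (Min): min(2, 3) = 2
E (Max): max(2, 15) = 15
Root (Min): min(-26.33, 15) = -26.33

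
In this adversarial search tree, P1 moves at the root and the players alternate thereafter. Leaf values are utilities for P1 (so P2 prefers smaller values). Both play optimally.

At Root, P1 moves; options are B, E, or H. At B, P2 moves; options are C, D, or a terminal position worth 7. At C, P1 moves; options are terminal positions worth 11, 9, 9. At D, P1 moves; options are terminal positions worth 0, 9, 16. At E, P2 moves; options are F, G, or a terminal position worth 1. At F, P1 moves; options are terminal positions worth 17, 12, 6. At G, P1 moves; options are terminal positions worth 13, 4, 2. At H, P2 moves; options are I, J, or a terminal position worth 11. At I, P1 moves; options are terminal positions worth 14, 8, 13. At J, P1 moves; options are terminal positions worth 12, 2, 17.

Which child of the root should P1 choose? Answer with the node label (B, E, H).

H

C (P1): max(11, 9, 9) = 11
D (P1): max(0, 9, 16) = 16
B (P2): min(11, 16, 7) = 7
F (P1): max(17, 12, 6) = 17
G (P1): max(13, 4, 2) = 13
E (P2): min(17, 13, 1) = 1
I (P1): max(14, 8, 13) = 14
J (P1): max(12, 2, 17) = 17
H (P2): min(14, 17, 11) = 11
Root (P1): max(7, 1, 11) = 11
P1 picks the child with the highest value: H (value 11).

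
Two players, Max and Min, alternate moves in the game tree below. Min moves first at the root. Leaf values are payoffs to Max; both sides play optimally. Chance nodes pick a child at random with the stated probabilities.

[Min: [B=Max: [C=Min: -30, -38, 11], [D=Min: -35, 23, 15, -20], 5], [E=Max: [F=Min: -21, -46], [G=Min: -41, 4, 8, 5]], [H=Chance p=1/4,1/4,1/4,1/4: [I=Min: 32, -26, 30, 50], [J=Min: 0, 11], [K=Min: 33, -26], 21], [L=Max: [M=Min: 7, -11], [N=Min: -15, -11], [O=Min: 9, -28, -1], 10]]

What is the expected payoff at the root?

-41

C (Min): min(-30, -38, 11) = -38
D (Min): min(-35, 23, 15, -20) = -35
B (Max): max(-38, -35, 5) = 5
F (Min): min(-21, -46) = -46
G (Min): min(-41, 4, 8, 5) = -41
E (Max): max(-46, -41) = -41
I (Min): min(32, -26, 30, 50) = -26
J (Min): min(0, 11) = 0
K (Min): min(33, -26) = -26
H (Chance): 1/4·-26 + 1/4·0 + 1/4·-26 + 1/4·21 = -7.75
M (Min): min(7, -11) = -11
N (Min): min(-15, -11) = -15
O (Min): min(9, -28, -1) = -28
L (Max): max(-11, -15, -28, 10) = 10
Root (Min): min(5, -41, -7.75, 10) = -41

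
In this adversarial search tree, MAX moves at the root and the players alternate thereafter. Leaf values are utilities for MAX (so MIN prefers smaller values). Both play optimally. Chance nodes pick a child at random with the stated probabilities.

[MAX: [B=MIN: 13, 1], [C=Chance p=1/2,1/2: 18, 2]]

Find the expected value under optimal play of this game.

10

B (MIN): min(13, 1) = 1
C (Chance): 1/2·18 + 1/2·2 = 10
Root (MAX): max(1, 10) = 10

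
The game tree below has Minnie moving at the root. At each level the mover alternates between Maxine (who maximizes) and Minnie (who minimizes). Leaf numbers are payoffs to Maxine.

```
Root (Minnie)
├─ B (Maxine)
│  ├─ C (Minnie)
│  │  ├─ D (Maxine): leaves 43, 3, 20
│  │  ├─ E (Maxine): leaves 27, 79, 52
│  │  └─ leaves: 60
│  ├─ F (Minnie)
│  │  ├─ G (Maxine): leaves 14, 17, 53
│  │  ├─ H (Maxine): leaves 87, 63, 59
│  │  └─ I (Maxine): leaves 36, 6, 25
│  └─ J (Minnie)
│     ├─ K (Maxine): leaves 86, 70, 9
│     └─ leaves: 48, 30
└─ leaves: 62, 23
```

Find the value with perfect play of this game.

23

D (Maxine): max(43, 3, 20) = 43
E (Maxine): max(27, 79, 52) = 79
C (Minnie): min(43, 79, 60) = 43
G (Maxine): max(14, 17, 53) = 53
H (Maxine): max(87, 63, 59) = 87
I (Maxine): max(36, 6, 25) = 36
F (Minnie): min(53, 87, 36) = 36
K (Maxine): max(86, 70, 9) = 86
J (Minnie): min(86, 48, 30) = 30
B (Maxine): max(43, 36, 30) = 43
Root (Minnie): min(43, 62, 23) = 23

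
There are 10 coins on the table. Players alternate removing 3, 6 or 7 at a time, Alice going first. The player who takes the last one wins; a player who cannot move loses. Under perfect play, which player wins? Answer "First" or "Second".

i:   0  1  2  3  4  5  6  7  8  9 10
     L  L  L  W  W  W  W  W  W  W  L
Position 10 is L, so the second player wins.

Second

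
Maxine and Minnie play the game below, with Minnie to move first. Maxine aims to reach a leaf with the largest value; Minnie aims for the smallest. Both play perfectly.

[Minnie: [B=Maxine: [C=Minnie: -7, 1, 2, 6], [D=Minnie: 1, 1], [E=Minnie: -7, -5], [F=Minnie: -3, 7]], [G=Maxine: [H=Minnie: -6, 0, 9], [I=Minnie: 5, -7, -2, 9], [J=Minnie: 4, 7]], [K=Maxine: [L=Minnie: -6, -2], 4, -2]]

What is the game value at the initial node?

1

C (Minnie): min(-7, 1, 2, 6) = -7
D (Minnie): min(1, 1) = 1
E (Minnie): min(-7, -5) = -7
F (Minnie): min(-3, 7) = -3
B (Maxine): max(-7, 1, -7, -3) = 1
H (Minnie): min(-6, 0, 9) = -6
I (Minnie): min(5, -7, -2, 9) = -7
J (Minnie): min(4, 7) = 4
G (Maxine): max(-6, -7, 4) = 4
L (Minnie): min(-6, -2) = -6
K (Maxine): max(-6, 4, -2) = 4
Root (Minnie): min(1, 4, 4) = 1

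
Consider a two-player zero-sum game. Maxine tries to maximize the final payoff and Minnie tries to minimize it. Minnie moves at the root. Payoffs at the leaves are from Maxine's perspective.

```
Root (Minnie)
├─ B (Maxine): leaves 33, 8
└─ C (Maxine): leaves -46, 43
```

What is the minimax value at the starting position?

B (Maxine): max(33, 8) = 33
C (Maxine): max(-46, 43) = 43
Root (Minnie): min(33, 43) = 33

33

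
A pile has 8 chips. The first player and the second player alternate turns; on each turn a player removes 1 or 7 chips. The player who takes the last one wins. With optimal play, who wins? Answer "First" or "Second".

Second

Positions where the player to move wins (W) vs loses (L):
i:   0  1  2  3  4  5  6  7  8
     L  W  L  W  L  W  L  W  L
Position 8 is L, so the second player wins.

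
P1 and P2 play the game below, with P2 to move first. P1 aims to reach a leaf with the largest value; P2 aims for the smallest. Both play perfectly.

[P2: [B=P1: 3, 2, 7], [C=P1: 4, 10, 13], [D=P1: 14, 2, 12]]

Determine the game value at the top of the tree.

7

B (P1): max(3, 2, 7) = 7
C (P1): max(4, 10, 13) = 13
D (P1): max(14, 2, 12) = 14
Root (P2): min(7, 13, 14) = 7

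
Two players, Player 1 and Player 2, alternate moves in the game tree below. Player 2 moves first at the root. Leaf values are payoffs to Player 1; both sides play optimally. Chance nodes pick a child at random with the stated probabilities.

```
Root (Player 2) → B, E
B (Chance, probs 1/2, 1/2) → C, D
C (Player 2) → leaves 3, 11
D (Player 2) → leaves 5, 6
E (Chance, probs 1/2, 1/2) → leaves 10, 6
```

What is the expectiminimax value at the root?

C (Player 2): min(3, 11) = 3
D (Player 2): min(5, 6) = 5
B (Chance): 1/2·3 + 1/2·5 = 4
E (Chance): 1/2·10 + 1/2·6 = 8
Root (Player 2): min(4, 8) = 4

4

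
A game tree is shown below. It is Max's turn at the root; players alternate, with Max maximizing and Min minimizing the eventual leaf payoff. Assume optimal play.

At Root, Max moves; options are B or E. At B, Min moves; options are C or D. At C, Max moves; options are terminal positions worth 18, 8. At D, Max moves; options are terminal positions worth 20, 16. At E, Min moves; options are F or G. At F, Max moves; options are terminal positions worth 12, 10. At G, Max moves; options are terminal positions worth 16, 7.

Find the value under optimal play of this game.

18

C (Max): max(18, 8) = 18
D (Max): max(20, 16) = 20
B (Min): min(18, 20) = 18
F (Max): max(12, 10) = 12
G (Max): max(16, 7) = 16
E (Min): min(12, 16) = 12
Root (Max): max(18, 12) = 18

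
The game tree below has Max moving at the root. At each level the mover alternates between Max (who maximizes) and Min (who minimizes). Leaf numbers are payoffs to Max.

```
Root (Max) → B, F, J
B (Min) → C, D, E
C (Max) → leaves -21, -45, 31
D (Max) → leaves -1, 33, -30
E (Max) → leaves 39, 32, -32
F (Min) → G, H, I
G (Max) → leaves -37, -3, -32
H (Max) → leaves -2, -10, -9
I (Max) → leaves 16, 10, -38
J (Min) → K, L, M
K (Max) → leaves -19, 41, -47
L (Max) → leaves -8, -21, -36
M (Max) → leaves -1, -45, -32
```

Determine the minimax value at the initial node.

C (Max): max(-21, -45, 31) = 31
D (Max): max(-1, 33, -30) = 33
E (Max): max(39, 32, -32) = 39
B (Min): min(31, 33, 39) = 31
G (Max): max(-37, -3, -32) = -3
H (Max): max(-2, -10, -9) = -2
I (Max): max(16, 10, -38) = 16
F (Min): min(-3, -2, 16) = -3
K (Max): max(-19, 41, -47) = 41
L (Max): max(-8, -21, -36) = -8
M (Max): max(-1, -45, -32) = -1
J (Min): min(41, -8, -1) = -8
Root (Max): max(31, -3, -8) = 31

31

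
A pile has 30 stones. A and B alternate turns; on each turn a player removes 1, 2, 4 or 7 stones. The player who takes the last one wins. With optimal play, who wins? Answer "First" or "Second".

Second

W/L table (W = player to move can force a win):
i:   0  1  2  3  4  5  6  7  8  9 10 11 12 13 14 15 16 17 18 19 20 21 22 23 24 25 26 27 28 29 30
     L  W  W  L  W  W  L  W  W  L  W  W  L  W  W  L  W  W  L  W  W  L  W  W  L  W  W  L  W  W  L
Position 30 is L, so the second player wins.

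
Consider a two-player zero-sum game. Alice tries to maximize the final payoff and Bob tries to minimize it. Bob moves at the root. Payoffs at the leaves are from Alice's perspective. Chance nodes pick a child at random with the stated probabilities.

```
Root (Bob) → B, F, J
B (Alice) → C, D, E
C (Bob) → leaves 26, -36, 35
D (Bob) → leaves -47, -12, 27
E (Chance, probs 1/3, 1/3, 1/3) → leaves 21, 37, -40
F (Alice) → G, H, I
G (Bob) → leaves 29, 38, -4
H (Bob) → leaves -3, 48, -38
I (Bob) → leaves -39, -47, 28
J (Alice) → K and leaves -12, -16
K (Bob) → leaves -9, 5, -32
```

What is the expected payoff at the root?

-12

C (Bob): min(26, -36, 35) = -36
D (Bob): min(-47, -12, 27) = -47
E (Chance): 1/3·21 + 1/3·37 + 1/3·-40 = 6
B (Alice): max(-36, -47, 6) = 6
G (Bob): min(29, 38, -4) = -4
H (Bob): min(-3, 48, -38) = -38
I (Bob): min(-39, -47, 28) = -47
F (Alice): max(-4, -38, -47) = -4
K (Bob): min(-9, 5, -32) = -32
J (Alice): max(-32, -12, -16) = -12
Root (Bob): min(6, -4, -12) = -12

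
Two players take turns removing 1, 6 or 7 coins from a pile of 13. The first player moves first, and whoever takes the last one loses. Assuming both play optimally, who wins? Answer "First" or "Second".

Mark each pile size as W (mover wins) or L (mover loses):
i:   0  1  2  3  4  5  6  7  8  9 10 11 12 13
     W  L  W  L  W  L  W  W  W  W  W  W  W  L
Position 13 is L, so the second player wins.

Second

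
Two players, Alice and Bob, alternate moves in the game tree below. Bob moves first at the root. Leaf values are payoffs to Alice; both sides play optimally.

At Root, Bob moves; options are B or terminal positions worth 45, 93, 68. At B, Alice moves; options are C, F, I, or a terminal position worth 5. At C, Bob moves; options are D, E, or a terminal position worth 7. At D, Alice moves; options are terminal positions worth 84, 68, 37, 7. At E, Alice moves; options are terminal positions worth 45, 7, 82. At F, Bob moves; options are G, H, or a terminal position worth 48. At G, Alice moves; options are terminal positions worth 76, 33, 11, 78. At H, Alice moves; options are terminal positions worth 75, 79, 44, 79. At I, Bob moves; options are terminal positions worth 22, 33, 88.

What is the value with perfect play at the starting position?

45

D (Alice): max(84, 68, 37, 7) = 84
E (Alice): max(45, 7, 82) = 82
C (Bob): min(84, 82, 7) = 7
G (Alice): max(76, 33, 11, 78) = 78
H (Alice): max(75, 79, 44, 79) = 79
F (Bob): min(78, 79, 48) = 48
I (Bob): min(22, 33, 88) = 22
B (Alice): max(7, 48, 22, 5) = 48
Root (Bob): min(48, 45, 93, 68) = 45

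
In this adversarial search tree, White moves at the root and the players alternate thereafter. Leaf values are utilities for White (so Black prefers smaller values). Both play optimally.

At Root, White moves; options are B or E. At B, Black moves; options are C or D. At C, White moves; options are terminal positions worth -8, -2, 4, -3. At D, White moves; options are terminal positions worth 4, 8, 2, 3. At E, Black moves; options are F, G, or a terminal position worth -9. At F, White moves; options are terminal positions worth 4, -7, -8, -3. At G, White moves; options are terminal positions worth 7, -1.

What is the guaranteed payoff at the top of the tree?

4

C (White): max(-8, -2, 4, -3) = 4
D (White): max(4, 8, 2, 3) = 8
B (Black): min(4, 8) = 4
F (White): max(4, -7, -8, -3) = 4
G (White): max(7, -1) = 7
E (Black): min(4, 7, -9) = -9
Root (White): max(4, -9) = 4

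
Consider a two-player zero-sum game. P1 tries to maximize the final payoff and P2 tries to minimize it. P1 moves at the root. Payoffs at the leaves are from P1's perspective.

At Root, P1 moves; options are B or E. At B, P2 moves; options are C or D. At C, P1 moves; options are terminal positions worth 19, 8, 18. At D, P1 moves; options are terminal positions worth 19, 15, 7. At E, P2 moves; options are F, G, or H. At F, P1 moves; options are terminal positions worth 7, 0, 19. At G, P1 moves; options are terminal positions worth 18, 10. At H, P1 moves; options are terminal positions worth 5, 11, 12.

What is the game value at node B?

19

C: max(19, 8, 18) = 19
D: max(19, 15, 7) = 19
B: min(19, 19) = 19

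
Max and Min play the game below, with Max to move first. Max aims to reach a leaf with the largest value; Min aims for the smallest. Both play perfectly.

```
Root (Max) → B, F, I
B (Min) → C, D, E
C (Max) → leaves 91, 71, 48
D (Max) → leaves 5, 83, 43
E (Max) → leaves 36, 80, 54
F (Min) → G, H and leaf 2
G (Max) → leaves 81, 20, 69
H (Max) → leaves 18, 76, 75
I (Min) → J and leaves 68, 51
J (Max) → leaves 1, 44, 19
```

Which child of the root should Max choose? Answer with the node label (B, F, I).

B

C (Max): max(91, 71, 48) = 91
D (Max): max(5, 83, 43) = 83
E (Max): max(36, 80, 54) = 80
B (Min): min(91, 83, 80) = 80
G (Max): max(81, 20, 69) = 81
H (Max): max(18, 76, 75) = 76
F (Min): min(81, 76, 2) = 2
J (Max): max(1, 44, 19) = 44
I (Min): min(44, 68, 51) = 44
Root (Max): max(80, 2, 44) = 80
Max picks the child with the highest value: B (value 80).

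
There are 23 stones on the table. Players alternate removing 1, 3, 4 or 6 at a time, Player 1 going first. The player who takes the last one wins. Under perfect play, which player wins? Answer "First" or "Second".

Second

Positions where the player to move wins (W) vs loses (L):
i:   0  1  2  3  4  5  6  7  8  9 10 11 12 13 14 15 16 17 18 19 20 21 22 23
     L  W  L  W  W  W  W  L  W  L  W  W  W  W  L  W  L  W  W  W  W  L  W  L
Position 23 is L, so the second player wins.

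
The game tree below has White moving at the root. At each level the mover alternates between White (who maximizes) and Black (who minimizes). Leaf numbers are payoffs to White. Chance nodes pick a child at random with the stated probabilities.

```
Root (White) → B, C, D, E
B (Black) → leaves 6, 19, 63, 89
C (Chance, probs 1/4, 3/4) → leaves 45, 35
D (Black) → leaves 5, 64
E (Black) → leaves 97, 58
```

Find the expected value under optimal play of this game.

58

B (Black): min(6, 19, 63, 89) = 6
C (Chance): 1/4·45 + 3/4·35 = 37.5
D (Black): min(5, 64) = 5
E (Black): min(97, 58) = 58
Root (White): max(6, 37.5, 5, 58) = 58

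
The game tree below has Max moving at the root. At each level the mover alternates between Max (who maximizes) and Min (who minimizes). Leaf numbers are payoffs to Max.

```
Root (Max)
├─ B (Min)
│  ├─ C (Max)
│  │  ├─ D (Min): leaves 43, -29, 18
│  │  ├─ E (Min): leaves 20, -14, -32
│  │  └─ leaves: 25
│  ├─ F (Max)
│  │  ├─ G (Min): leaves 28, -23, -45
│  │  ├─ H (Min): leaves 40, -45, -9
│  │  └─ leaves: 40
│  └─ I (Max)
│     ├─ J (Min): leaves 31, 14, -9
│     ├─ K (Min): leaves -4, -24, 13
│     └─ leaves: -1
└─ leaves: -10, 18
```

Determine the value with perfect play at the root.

18

D (Min): min(43, -29, 18) = -29
E (Min): min(20, -14, -32) = -32
C (Max): max(-29, -32, 25) = 25
G (Min): min(28, -23, -45) = -45
H (Min): min(40, -45, -9) = -45
F (Max): max(-45, -45, 40) = 40
J (Min): min(31, 14, -9) = -9
K (Min): min(-4, -24, 13) = -24
I (Max): max(-9, -24, -1) = -1
B (Min): min(25, 40, -1) = -1
Root (Max): max(-1, -10, 18) = 18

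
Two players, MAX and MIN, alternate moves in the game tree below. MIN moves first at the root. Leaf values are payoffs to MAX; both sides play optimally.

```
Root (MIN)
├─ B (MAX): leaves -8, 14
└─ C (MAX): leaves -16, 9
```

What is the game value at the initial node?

B (MAX): max(-8, 14) = 14
C (MAX): max(-16, 9) = 9
Root (MIN): min(14, 9) = 9

9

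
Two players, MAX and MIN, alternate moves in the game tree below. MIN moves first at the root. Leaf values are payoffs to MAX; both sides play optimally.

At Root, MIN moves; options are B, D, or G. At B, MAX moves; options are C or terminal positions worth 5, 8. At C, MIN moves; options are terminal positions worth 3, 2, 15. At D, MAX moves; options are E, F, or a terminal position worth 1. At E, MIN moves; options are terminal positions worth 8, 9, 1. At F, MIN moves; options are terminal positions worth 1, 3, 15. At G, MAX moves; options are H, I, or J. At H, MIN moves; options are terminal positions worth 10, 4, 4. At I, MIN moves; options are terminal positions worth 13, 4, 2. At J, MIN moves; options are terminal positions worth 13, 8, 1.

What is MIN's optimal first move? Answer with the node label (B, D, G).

D

C (MIN): min(3, 2, 15) = 2
B (MAX): max(2, 5, 8) = 8
E (MIN): min(8, 9, 1) = 1
F (MIN): min(1, 3, 15) = 1
D (MAX): max(1, 1, 1) = 1
H (MIN): min(10, 4, 4) = 4
I (MIN): min(13, 4, 2) = 2
J (MIN): min(13, 8, 1) = 1
G (MAX): max(4, 2, 1) = 4
Root (MIN): min(8, 1, 4) = 1
MIN picks the child with the lowest value: D (value 1).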